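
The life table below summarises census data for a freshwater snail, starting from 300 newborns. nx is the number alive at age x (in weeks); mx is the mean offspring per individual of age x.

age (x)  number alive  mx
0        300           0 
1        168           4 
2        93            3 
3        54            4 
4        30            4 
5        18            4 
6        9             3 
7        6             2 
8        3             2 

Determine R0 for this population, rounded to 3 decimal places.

lx = nx/n0 = nx/300: 1, 0.56, 0.31, 0.18, 0.1, 0.06, 0.03, 0.02, 0.01
lx·mx by age: 0, 2.24, 0.93, 0.72, 0.4, 0.24, 0.09, 0.04, 0.02
R0 = Σ lx·mx = 4.68 → 4.680

4.680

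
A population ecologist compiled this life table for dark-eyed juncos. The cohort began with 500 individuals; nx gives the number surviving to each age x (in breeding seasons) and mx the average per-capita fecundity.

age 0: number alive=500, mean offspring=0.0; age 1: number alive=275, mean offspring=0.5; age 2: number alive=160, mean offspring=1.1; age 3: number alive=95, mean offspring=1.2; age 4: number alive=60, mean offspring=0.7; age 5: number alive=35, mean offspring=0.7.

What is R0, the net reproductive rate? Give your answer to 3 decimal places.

lx = nx/n0 = nx/500: 1, 0.55, 0.32, 0.19, 0.12, 0.07
lx·mx by age: 0, 0.275, 0.352, 0.228, 0.084, 0.049
R0 = Σ lx·mx = 0.988 → 0.988

0.988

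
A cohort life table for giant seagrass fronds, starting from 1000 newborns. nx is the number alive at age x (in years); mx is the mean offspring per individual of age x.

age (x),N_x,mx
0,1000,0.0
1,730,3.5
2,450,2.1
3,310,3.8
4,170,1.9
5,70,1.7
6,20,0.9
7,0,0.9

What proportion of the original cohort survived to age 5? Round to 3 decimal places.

0.070

l_5 = n_5/n_0 = 70/1000 = 0.07 → 0.070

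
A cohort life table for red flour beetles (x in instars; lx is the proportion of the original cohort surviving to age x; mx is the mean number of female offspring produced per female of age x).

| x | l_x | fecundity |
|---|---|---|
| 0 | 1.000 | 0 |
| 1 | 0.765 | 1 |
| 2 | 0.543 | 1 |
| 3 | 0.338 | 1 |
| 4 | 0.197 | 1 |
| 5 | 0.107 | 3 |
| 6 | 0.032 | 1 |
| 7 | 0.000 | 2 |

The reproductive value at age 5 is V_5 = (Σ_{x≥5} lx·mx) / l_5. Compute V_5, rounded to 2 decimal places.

3.30

lx·mx for x ≥ 5: 0.321, 0.032, 0 → sum = 0.353
V_5 = 0.353 / l_5 = 0.353 / 0.107 = 3.299065… → 3.30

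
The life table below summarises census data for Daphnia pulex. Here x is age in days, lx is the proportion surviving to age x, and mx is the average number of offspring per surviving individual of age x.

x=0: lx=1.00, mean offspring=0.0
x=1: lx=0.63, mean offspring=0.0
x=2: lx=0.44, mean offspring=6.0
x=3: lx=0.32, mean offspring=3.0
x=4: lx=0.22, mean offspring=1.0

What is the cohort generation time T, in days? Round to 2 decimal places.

2.37

lx·mx: 0, 0, 2.64, 0.96, 0.22 → R0 = 3.82
x·lx·mx: 0, 0, 5.28, 2.88, 0.88 → Σ = 9.04
T = 9.04 / 3.82 = 2.366492… → 2.37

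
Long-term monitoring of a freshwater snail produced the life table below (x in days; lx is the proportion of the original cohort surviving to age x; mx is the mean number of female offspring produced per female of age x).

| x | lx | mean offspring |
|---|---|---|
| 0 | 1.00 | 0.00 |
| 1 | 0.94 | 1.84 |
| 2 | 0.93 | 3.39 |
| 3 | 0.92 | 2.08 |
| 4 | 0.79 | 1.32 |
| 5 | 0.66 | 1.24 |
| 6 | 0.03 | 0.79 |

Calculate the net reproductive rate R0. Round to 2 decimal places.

8.68

lx·mx by age: 0, 1.7296, 3.1527, 1.9136, 1.0428, 0.8184, 0.0237
R0 = Σ lx·mx = 8.6808 → 8.68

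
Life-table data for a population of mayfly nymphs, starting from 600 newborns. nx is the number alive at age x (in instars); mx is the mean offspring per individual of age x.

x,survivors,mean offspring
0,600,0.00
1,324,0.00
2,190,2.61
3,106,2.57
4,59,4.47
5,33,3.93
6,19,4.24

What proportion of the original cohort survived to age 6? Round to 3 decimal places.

l_6 = n_6/n_0 = 19/600 = 0.031667… → 0.032

0.032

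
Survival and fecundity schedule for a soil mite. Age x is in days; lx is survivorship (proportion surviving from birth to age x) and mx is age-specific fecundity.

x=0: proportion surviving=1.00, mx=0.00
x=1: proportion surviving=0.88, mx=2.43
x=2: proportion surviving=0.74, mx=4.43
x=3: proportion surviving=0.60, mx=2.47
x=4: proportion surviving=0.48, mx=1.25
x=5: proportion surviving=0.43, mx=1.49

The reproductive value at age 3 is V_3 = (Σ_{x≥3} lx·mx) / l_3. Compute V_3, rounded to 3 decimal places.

4.538

lx·mx for x ≥ 3: 1.482, 0.6, 0.6407 → sum = 2.7227
V_3 = 2.7227 / l_3 = 2.7227 / 0.6 = 4.537833… → 4.538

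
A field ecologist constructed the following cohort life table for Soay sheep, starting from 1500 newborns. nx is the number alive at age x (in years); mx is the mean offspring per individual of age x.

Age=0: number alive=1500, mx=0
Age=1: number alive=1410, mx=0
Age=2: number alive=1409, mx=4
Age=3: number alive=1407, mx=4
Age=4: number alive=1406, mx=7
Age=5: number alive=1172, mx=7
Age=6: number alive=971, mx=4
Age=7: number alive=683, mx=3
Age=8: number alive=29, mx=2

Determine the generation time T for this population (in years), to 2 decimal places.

lx = nx/n0 = nx/1500: 1, 0.94, 0.93933…, 0.938, 0.93733…, 0.78133…, 0.64733…, 0.45533…, 0.01933…
lx·mx: 0, 0, 3.757333…, 3.752, 6.561333…, 5.469333…, 2.589333…, 1.366…, 0.038667… → R0 = 23.534…
x·lx·mx: 0, 0, 7.514667…, 11.256, 26.245333…, 27.346667…, 15.536…, 9.562…, 0.309333… → Σ = 97.77…
T = 97.77… / 23.534… = 4.154415… → 4.15

4.15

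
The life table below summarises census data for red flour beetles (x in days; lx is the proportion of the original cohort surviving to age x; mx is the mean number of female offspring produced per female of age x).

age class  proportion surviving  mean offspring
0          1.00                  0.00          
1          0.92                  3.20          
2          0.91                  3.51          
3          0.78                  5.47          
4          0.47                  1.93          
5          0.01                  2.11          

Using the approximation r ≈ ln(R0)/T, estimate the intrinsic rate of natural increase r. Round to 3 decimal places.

1.064

R0 = Σ lx·mx = 0 + 2.944 + 3.1941 + 4.2666 + 0.9071 + 0.0211 = 11.3329
Σ x·lx·mx = 25.8659; T = 25.8659/11.3329 = 2.28237…
r ≈ ln(R0)/T = ln(11.3329)/2.28237… = 1.06368… → 1.064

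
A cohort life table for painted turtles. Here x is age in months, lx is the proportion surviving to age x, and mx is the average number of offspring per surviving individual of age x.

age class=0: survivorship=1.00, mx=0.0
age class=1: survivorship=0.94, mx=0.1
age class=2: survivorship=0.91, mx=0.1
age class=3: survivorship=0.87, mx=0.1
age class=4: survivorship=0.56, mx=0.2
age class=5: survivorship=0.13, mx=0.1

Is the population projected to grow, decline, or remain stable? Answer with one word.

R0 = Σ lx·mx = 0 + 0.094 + 0.091 + 0.087 + 0.112 + 0.013 = 0.397
R0 < 1, so the population is declining.

declining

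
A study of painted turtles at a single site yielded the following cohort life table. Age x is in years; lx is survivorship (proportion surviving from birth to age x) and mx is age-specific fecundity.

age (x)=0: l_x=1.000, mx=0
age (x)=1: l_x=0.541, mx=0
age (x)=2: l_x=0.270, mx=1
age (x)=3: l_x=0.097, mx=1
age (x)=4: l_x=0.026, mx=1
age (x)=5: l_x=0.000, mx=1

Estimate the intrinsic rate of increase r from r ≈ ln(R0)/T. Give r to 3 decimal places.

R0 = Σ lx·mx = 0 + 0 + 0.27 + 0.097 + 0.026 + 0 = 0.393
Σ x·lx·mx = 0.935; T = 0.935/0.393 = 2.37913…
r ≈ ln(R0)/T = ln(0.393)/2.37913… = -0.39256… → -0.393

-0.393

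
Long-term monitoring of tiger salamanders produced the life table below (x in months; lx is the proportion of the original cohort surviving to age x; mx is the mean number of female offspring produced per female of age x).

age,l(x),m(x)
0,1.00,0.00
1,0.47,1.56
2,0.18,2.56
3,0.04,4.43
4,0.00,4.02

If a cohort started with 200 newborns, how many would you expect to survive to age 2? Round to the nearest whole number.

Expected survivors = N0 · l_2 = 200 × 0.18 = 36 → 36

36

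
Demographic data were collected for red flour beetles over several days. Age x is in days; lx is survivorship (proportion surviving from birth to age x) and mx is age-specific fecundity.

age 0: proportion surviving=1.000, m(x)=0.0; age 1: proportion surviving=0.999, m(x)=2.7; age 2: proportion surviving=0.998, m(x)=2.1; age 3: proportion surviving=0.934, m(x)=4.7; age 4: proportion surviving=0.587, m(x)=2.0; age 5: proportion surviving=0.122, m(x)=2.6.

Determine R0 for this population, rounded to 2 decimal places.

lx·mx by age: 0, 2.6973, 2.0958, 4.3898, 1.174, 0.3172
R0 = Σ lx·mx = 10.6741 → 10.67

10.67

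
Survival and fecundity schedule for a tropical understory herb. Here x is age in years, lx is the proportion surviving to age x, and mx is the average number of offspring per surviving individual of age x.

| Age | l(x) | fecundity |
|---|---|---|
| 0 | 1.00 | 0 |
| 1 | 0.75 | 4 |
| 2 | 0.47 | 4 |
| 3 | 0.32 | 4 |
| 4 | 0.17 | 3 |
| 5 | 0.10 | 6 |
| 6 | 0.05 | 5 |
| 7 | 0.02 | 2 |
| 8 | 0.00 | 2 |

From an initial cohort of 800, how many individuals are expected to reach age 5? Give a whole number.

80

Expected survivors = N0 · l_5 = 800 × 0.10 = 80 → 80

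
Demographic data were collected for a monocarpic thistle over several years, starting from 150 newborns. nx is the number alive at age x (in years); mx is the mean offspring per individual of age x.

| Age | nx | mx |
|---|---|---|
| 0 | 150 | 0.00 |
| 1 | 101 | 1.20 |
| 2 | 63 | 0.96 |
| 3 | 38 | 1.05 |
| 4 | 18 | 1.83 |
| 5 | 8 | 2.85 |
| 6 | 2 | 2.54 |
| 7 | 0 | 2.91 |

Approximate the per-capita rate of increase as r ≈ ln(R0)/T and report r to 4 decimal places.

0.2800

lx = nx/n0 = nx/150: 1, 0.67333…, 0.42, 0.25333…, 0.12, 0.05333…, 0.01333…, 0
R0 = Σ lx·mx = 0 + 0.808… + 0.4032 + 0.266… + 0.2196 + 0.152… + 0.03387… + 0 = 1.882667…
Σ x·lx·mx = 4.254…; T = 4.254…/1.882667… = 2.25956…
r ≈ ln(R0)/T = ln(1.882667…)/2.25956… = 0.280005… → 0.2800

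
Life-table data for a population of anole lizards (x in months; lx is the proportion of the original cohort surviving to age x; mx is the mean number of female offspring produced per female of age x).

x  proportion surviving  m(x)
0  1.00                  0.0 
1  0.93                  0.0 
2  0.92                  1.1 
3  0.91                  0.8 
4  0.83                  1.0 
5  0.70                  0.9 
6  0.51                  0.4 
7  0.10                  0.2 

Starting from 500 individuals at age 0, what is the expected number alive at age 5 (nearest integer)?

350

Expected survivors = N0 · l_5 = 500 × 0.70 = 350 → 350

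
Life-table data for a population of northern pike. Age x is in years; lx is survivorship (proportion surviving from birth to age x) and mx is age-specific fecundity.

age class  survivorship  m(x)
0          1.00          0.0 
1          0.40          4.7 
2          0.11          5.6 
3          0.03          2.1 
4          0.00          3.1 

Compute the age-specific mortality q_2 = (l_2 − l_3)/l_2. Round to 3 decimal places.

q_2 = (l_2 − l_3) / l_2 = (0.11 − 0.03) / 0.11
     = 0.08 / 0.11 = 0.727273… → 0.727

0.727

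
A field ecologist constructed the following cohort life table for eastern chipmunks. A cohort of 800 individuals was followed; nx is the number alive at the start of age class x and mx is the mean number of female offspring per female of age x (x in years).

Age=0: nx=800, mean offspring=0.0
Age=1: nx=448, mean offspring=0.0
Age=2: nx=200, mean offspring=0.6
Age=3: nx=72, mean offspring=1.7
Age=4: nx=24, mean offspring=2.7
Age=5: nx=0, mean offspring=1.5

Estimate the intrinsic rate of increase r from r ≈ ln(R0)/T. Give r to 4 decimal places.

lx = nx/n0 = nx/800: 1, 0.56, 0.25, 0.09, 0.03, 0
R0 = Σ lx·mx = 0 + 0 + 0.15 + 0.153 + 0.081 + 0 = 0.384
Σ x·lx·mx = 1.083; T = 1.083/0.384 = 2.82031…
r ≈ ln(R0)/T = ln(0.384)/2.82031… = -0.339364… → -0.3394

-0.3394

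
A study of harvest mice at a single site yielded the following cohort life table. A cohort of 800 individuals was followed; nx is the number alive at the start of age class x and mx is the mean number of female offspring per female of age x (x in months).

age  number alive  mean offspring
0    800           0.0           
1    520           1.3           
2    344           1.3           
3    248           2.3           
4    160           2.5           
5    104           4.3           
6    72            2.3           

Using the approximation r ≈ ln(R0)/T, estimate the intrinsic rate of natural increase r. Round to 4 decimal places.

lx = nx/n0 = nx/800: 1, 0.65, 0.43, 0.31, 0.2, 0.13, 0.09
R0 = Σ lx·mx = 0 + 0.845 + 0.559 + 0.713 + 0.5 + 0.559 + 0.207 = 3.383
Σ x·lx·mx = 10.139; T = 10.139/3.383 = 2.99704…
r ≈ ln(R0)/T = ln(3.383)/2.99704… = 0.406655… → 0.4067

0.4067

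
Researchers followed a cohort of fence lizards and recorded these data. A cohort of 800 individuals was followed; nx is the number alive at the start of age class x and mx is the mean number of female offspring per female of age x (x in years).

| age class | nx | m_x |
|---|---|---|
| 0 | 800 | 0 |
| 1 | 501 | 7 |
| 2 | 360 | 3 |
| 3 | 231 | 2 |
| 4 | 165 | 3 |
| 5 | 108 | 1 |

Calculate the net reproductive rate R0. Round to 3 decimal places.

lx = nx/n0 = nx/800: 1, 0.62625, 0.45, 0.28875, 0.20625, 0.135
lx·mx by age: 0, 4.38375, 1.35, 0.5775, 0.61875, 0.135
R0 = Σ lx·mx = 7.065 → 7.065

7.065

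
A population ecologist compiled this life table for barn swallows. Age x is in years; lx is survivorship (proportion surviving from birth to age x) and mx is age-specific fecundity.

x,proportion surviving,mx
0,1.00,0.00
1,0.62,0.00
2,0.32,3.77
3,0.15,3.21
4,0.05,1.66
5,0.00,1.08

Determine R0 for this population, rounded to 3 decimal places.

1.771

lx·mx by age: 0, 0, 1.2064, 0.4815, 0.083, 0
R0 = Σ lx·mx = 1.7709 → 1.771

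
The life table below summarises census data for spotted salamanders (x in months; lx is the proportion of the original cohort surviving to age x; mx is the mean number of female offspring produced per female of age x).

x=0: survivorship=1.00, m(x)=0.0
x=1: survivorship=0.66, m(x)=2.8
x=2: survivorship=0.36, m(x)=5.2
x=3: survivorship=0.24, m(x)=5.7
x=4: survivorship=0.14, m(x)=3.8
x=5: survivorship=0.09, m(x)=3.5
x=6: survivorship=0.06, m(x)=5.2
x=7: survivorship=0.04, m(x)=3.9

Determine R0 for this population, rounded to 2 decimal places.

lx·mx by age: 0, 1.848, 1.872, 1.368, 0.532, 0.315, 0.312, 0.156
R0 = Σ lx·mx = 6.403 → 6.40

6.40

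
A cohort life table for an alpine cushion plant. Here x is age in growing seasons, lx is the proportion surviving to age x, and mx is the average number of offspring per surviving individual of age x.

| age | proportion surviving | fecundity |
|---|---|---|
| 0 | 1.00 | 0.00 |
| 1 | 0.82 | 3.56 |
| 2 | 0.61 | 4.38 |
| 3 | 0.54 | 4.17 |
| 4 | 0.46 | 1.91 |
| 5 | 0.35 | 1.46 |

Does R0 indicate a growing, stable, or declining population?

growing

R0 = Σ lx·mx = 0 + 2.9192 + 2.6718 + 2.2518 + 0.8786 + 0.511 = 9.2324
R0 > 1, so the population is growing.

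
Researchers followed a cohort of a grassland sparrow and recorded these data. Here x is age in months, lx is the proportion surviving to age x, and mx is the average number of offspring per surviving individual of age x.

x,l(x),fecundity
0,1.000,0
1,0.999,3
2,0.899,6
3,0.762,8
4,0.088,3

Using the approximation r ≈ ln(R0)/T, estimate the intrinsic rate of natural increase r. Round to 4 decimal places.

1.1983

R0 = Σ lx·mx = 0 + 2.997 + 5.394 + 6.096 + 0.264 = 14.751
Σ x·lx·mx = 33.129; T = 33.129/14.751 = 2.24588…
r ≈ ln(R0)/T = ln(14.751)/2.24588… = 1.198332… → 1.1983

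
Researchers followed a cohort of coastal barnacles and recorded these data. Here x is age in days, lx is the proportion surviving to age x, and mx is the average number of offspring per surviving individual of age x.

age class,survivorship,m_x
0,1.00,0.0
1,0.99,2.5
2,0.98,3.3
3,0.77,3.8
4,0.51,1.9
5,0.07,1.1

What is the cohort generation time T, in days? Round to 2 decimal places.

2.27

lx·mx: 0, 2.475, 3.234, 2.926, 0.969, 0.077 → R0 = 9.681
x·lx·mx: 0, 2.475, 6.468, 8.778, 3.876, 0.385 → Σ = 21.982
T = 21.982 / 9.681 = 2.270633… → 2.27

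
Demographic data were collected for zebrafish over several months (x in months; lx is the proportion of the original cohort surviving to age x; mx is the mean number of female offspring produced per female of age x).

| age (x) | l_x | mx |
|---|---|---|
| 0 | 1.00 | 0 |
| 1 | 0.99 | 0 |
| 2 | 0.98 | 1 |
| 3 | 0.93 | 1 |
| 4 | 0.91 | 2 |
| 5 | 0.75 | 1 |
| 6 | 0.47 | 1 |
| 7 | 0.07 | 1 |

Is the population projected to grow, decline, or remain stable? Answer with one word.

R0 = Σ lx·mx = 0 + 0 + 0.98 + 0.93 + 1.82 + 0.75 + 0.47 + 0.07 = 5.02
R0 > 1, so the population is growing.

growing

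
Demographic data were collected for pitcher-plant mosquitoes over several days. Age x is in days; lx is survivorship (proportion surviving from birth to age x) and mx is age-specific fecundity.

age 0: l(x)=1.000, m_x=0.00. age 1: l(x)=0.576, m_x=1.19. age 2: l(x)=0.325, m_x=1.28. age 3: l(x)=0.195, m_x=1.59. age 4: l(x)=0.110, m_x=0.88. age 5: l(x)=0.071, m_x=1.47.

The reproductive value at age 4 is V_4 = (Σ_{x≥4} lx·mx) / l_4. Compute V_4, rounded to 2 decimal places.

lx·mx for x ≥ 4: 0.0968, 0.10437 → sum = 0.20117
V_4 = 0.20117 / l_4 = 0.20117 / 0.11 = 1.828818… → 1.83

1.83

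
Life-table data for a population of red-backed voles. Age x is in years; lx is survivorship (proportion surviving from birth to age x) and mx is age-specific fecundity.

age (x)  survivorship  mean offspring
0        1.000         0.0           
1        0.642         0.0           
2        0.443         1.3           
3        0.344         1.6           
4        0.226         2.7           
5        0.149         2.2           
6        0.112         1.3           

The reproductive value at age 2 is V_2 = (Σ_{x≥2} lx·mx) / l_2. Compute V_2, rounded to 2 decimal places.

lx·mx for x ≥ 2: 0.5759, 0.5504, 0.6102, 0.3278, 0.1456 → sum = 2.2099
V_2 = 2.2099 / l_2 = 2.2099 / 0.443 = 4.988488… → 4.99

4.99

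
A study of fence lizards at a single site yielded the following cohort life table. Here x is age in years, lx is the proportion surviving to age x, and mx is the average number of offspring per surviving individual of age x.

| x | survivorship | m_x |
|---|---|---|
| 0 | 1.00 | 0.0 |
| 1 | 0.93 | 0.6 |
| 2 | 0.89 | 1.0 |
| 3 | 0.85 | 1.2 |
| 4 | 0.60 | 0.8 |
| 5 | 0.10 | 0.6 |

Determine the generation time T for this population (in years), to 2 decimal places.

lx·mx: 0, 0.558, 0.89, 1.02, 0.48, 0.06 → R0 = 3.008
x·lx·mx: 0, 0.558, 1.78, 3.06, 1.92, 0.3 → Σ = 7.618
T = 7.618 / 3.008 = 2.53258… → 2.53

2.53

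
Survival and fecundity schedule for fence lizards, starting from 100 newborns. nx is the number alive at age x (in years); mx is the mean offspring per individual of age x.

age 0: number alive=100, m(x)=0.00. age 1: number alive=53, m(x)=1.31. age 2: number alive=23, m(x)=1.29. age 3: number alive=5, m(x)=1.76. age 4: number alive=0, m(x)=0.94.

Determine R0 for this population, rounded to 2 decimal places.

1.08

lx = nx/n0 = nx/100: 1, 0.53, 0.23, 0.05, 0
lx·mx by age: 0, 0.6943, 0.2967, 0.088, 0
R0 = Σ lx·mx = 1.079 → 1.08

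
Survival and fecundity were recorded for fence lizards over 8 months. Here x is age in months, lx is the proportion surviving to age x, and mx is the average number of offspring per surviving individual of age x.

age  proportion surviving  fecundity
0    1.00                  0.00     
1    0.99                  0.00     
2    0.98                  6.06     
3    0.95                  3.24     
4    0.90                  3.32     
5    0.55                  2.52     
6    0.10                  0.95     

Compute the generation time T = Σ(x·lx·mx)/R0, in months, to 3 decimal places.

lx·mx: 0, 0, 5.9388, 3.078, 2.988, 1.386, 0.095 → R0 = 13.4858
x·lx·mx: 0, 0, 11.8776, 9.234, 11.952, 6.93, 0.57 → Σ = 40.5636
T = 40.5636 / 13.4858 = 3.007875… → 3.008

3.008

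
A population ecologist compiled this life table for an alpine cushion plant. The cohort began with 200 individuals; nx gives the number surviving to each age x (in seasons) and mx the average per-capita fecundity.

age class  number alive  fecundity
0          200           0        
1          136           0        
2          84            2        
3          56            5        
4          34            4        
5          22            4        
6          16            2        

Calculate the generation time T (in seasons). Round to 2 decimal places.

3.34

lx = nx/n0 = nx/200: 1, 0.68, 0.42, 0.28, 0.17, 0.11, 0.08
lx·mx: 0, 0, 0.84, 1.4, 0.68, 0.44, 0.16 → R0 = 3.52
x·lx·mx: 0, 0, 1.68, 4.2, 2.72, 2.2, 0.96 → Σ = 11.76
T = 11.76 / 3.52 = 3.340909… → 3.34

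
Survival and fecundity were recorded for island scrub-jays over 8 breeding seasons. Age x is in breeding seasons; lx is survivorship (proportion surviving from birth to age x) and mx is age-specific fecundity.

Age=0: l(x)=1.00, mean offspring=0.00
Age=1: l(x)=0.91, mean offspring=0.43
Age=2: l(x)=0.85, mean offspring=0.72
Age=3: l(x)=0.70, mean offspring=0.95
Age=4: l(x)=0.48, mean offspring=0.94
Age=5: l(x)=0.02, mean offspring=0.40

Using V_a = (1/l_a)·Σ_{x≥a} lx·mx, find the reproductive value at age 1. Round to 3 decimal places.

2.338

lx·mx for x ≥ 1: 0.3913, 0.612, 0.665, 0.4512, 0.008 → sum = 2.1275
V_1 = 2.1275 / l_1 = 2.1275 / 0.91 = 2.337912… → 2.338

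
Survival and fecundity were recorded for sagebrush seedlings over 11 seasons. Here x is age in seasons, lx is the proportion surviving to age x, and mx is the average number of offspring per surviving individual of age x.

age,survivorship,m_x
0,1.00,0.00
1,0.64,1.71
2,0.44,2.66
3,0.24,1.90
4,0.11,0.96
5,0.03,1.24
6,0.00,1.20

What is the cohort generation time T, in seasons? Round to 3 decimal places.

lx·mx: 0, 1.0944, 1.1704, 0.456, 0.1056, 0.0372, 0 → R0 = 2.8636
x·lx·mx: 0, 1.0944, 2.3408, 1.368, 0.4224, 0.186, 0 → Σ = 5.4116
T = 5.4116 / 2.8636 = 1.889789… → 1.890

1.890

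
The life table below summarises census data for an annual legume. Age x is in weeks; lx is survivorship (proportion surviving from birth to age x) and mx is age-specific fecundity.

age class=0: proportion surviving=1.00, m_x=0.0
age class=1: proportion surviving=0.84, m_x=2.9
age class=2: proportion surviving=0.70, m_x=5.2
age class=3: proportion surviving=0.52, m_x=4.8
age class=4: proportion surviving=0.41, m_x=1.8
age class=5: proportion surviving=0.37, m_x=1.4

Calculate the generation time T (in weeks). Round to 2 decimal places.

lx·mx: 0, 2.436, 3.64, 2.496, 0.738, 0.518 → R0 = 9.828
x·lx·mx: 0, 2.436, 7.28, 7.488, 2.952, 2.59 → Σ = 22.746
T = 22.746 / 9.828 = 2.314408… → 2.31

2.31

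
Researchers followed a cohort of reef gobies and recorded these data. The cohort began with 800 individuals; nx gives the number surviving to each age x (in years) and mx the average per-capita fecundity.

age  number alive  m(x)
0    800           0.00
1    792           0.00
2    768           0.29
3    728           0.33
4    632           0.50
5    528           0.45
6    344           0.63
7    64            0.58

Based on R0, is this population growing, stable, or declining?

lx = nx/n0 = nx/800: 1, 0.99, 0.96, 0.91, 0.79, 0.66, 0.43, 0.08
R0 = Σ lx·mx = 0 + 0 + 0.2784 + 0.3003 + 0.395 + 0.297 + 0.2709 + 0.0464 = 1.588
R0 > 1, so the population is growing.

growing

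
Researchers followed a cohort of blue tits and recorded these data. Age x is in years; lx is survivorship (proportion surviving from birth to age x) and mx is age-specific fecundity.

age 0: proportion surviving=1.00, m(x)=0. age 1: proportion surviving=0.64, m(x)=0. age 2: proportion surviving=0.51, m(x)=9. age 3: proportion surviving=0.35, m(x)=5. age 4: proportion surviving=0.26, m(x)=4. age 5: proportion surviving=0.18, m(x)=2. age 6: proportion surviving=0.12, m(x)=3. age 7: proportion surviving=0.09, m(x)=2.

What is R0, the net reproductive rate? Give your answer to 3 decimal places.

lx·mx by age: 0, 0, 4.59, 1.75, 1.04, 0.36, 0.36, 0.18
R0 = Σ lx·mx = 8.28 → 8.280

8.280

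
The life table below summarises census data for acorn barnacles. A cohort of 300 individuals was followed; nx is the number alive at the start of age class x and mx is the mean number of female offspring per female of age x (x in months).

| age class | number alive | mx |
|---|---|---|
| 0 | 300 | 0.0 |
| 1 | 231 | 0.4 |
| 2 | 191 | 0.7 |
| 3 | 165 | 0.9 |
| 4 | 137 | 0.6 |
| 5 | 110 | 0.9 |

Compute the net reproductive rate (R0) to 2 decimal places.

lx = nx/n0 = nx/300: 1, 0.77, 0.63667…, 0.55, 0.45667…, 0.36667…
lx·mx by age: 0, 0.308, 0.445667…, 0.495, 0.274…, 0.33…
R0 = Σ lx·mx = 1.852667… → 1.85

1.85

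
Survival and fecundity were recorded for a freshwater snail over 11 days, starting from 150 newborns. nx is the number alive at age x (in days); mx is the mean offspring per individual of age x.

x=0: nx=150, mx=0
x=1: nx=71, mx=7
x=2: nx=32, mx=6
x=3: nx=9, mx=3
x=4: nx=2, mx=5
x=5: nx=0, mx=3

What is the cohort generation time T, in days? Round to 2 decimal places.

lx = nx/n0 = nx/150: 1, 0.47333…, 0.21333…, 0.06, 0.01333…, 0
lx·mx: 0, 3.313333…, 1.28…, 0.18, 0.066667…, 0 → R0 = 4.84…
x·lx·mx: 0, 3.313333…, 2.56…, 0.54, 0.266667…, 0 → Σ = 6.68…
T = 6.68… / 4.84… = 1.380165… → 1.38

1.38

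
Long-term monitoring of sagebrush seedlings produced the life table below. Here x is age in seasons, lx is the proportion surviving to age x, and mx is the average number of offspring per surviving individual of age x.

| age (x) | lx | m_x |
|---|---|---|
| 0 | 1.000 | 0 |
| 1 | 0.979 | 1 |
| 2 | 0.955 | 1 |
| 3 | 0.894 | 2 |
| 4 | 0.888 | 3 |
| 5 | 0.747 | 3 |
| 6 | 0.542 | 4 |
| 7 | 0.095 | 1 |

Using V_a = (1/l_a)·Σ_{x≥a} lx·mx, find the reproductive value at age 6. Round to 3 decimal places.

lx·mx for x ≥ 6: 2.168, 0.095 → sum = 2.263
V_6 = 2.263 / l_6 = 2.263 / 0.542 = 4.175277… → 4.175

4.175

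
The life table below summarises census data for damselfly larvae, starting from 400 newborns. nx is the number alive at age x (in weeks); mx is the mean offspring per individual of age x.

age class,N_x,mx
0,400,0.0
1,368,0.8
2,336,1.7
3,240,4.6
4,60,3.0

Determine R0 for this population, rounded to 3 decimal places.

5.374

lx = nx/n0 = nx/400: 1, 0.92, 0.84, 0.6, 0.15
lx·mx by age: 0, 0.736, 1.428, 2.76, 0.45
R0 = Σ lx·mx = 5.374 → 5.374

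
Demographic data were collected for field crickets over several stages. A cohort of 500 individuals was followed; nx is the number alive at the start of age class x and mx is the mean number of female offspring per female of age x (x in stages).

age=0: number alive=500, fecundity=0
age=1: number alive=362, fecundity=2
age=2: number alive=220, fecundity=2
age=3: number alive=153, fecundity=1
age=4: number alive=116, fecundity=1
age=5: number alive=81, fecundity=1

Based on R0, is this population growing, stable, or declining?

growing

lx = nx/n0 = nx/500: 1, 0.724, 0.44, 0.306, 0.232, 0.162
R0 = Σ lx·mx = 0 + 1.448 + 0.88 + 0.306 + 0.232 + 0.162 = 3.028
R0 > 1, so the population is growing.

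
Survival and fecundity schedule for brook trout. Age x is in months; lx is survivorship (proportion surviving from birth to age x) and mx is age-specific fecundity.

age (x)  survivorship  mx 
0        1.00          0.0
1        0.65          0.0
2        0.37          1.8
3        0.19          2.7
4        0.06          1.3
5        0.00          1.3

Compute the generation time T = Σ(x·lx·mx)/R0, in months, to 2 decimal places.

lx·mx: 0, 0, 0.666, 0.513, 0.078, 0 → R0 = 1.257
x·lx·mx: 0, 0, 1.332, 1.539, 0.312, 0 → Σ = 3.183
T = 3.183 / 1.257 = 2.53222… → 2.53

2.53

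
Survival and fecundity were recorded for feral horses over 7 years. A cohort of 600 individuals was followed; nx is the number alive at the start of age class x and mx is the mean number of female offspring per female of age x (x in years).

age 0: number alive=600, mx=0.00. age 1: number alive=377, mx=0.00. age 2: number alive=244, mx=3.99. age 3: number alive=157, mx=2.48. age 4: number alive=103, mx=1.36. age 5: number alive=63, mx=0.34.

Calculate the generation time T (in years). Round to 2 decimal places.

2.48

lx = nx/n0 = nx/600: 1, 0.62833…, 0.40667…, 0.26167…, 0.17167…, 0.105
lx·mx: 0, 0, 1.6226…, 0.648933…, 0.233467…, 0.0357 → R0 = 2.5407…
x·lx·mx: 0, 0, 3.2452…, 1.9468…, 0.933867…, 0.1785 → Σ = 6.304367…
T = 6.304367… / 2.5407… = 2.48135… → 2.48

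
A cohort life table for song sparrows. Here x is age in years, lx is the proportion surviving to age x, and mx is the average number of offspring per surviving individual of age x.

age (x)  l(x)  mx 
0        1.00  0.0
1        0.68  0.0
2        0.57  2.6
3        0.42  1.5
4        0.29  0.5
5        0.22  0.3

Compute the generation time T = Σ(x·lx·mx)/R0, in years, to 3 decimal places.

lx·mx: 0, 0, 1.482, 0.63, 0.145, 0.066 → R0 = 2.323
x·lx·mx: 0, 0, 2.964, 1.89, 0.58, 0.33 → Σ = 5.764
T = 5.764 / 2.323 = 2.481274… → 2.481

2.481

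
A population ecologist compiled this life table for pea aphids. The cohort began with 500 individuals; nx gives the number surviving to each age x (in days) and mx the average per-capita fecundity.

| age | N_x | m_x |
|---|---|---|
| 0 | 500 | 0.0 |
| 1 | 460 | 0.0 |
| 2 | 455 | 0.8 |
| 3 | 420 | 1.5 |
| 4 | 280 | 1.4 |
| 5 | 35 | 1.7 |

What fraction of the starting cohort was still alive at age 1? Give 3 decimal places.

0.920

l_1 = n_1/n_0 = 460/500 = 0.92 → 0.920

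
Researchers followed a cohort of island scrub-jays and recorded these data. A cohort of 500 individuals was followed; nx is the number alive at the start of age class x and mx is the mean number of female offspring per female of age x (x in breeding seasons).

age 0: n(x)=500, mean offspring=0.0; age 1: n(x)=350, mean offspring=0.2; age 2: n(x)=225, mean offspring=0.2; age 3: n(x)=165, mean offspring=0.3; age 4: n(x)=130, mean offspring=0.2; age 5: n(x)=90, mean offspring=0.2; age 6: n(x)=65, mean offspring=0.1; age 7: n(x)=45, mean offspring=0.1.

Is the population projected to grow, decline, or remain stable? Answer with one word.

declining

lx = nx/n0 = nx/500: 1, 0.7, 0.45, 0.33, 0.26, 0.18, 0.13, 0.09
R0 = Σ lx·mx = 0 + 0.14 + 0.09 + 0.099 + 0.052 + 0.036 + 0.013 + 0.009 = 0.439
R0 < 1, so the population is declining.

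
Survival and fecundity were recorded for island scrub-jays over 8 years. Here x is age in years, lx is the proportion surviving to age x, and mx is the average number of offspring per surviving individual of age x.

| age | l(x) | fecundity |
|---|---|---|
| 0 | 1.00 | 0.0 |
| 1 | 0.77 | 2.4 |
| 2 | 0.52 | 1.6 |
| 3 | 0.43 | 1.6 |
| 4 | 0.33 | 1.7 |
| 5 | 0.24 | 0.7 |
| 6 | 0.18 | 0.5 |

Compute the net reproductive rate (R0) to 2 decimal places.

lx·mx by age: 0, 1.848, 0.832, 0.688, 0.561, 0.168, 0.09
R0 = Σ lx·mx = 4.187 → 4.19

4.19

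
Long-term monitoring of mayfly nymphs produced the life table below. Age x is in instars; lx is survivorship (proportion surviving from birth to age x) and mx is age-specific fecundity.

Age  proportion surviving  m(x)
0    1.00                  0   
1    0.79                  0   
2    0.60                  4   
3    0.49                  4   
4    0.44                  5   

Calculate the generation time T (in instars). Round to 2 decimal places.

lx·mx: 0, 0, 2.4, 1.96, 2.2 → R0 = 6.56
x·lx·mx: 0, 0, 4.8, 5.88, 8.8 → Σ = 19.48
T = 19.48 / 6.56 = 2.969512… → 2.97

2.97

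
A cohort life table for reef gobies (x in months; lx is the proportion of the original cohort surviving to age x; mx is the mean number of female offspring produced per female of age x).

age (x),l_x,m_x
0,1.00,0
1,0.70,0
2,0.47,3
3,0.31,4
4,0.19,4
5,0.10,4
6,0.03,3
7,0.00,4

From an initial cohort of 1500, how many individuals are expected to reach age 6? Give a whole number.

Expected survivors = N0 · l_6 = 1500 × 0.03 = 45 → 45

45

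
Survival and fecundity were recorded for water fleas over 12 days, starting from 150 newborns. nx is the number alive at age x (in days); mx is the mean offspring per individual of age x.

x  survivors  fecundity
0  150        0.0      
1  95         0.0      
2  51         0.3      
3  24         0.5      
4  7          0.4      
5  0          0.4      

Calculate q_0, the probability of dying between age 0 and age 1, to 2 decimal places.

lx = nx/n0 = nx/150: 1, 0.63333…, 0.34, 0.16, 0.04667…, 0
q_0 = (l_0 − l_1) / l_0 = (1 − 0.633333…) / 1
     = 0.366667… / 1 = 0.366667… → 0.37

0.37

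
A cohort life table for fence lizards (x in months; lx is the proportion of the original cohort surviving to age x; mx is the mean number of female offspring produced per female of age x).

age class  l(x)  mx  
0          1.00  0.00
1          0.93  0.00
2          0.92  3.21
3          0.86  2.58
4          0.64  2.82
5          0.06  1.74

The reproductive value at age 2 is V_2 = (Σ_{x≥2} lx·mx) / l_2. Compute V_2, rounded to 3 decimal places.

lx·mx for x ≥ 2: 2.9532, 2.2188, 1.8048, 0.1044 → sum = 7.0812
V_2 = 7.0812 / l_2 = 7.0812 / 0.92 = 7.696957… → 7.697

7.697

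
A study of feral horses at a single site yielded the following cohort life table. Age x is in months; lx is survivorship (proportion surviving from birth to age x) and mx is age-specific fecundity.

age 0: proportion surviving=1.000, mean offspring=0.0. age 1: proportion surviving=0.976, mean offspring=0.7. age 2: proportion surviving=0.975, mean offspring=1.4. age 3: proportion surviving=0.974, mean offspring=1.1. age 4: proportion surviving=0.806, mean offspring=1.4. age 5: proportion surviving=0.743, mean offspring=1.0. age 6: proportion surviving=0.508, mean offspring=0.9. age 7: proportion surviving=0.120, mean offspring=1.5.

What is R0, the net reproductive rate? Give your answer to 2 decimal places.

lx·mx by age: 0, 0.6832, 1.365, 1.0714, 1.1284, 0.743, 0.4572, 0.18
R0 = Σ lx·mx = 5.6282 → 5.63

5.63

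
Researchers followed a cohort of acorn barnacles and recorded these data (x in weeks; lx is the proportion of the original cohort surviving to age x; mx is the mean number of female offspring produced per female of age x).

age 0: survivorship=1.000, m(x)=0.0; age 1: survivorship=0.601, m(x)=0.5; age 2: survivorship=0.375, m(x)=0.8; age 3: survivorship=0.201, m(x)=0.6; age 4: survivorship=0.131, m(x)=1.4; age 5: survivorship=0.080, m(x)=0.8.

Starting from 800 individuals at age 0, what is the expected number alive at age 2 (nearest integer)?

300

Expected survivors = N0 · l_2 = 800 × 0.375 = 300 → 300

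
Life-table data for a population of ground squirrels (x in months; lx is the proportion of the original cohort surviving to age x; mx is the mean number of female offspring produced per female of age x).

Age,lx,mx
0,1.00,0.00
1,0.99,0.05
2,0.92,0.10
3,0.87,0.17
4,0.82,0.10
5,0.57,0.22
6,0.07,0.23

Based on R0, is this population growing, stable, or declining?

R0 = Σ lx·mx = 0 + 0.0495 + 0.092 + 0.1479 + 0.082 + 0.1254 + 0.0161 = 0.5129
R0 < 1, so the population is declining.

declining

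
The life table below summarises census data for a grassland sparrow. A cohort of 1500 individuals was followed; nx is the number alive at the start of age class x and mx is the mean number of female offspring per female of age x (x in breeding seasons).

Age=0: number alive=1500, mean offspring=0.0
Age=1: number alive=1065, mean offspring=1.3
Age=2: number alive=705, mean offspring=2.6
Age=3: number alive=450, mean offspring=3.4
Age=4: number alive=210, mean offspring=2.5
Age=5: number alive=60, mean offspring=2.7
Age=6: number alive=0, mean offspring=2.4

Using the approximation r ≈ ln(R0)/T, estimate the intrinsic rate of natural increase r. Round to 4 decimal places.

lx = nx/n0 = nx/1500: 1, 0.71, 0.47, 0.3, 0.14, 0.04, 0
R0 = Σ lx·mx = 0 + 0.923 + 1.222 + 1.02 + 0.35 + 0.108 + 0 = 3.623
Σ x·lx·mx = 8.367; T = 8.367/3.623 = 2.30941…
r ≈ ln(R0)/T = ln(3.623)/2.30941… = 0.557416… → 0.5574

0.5574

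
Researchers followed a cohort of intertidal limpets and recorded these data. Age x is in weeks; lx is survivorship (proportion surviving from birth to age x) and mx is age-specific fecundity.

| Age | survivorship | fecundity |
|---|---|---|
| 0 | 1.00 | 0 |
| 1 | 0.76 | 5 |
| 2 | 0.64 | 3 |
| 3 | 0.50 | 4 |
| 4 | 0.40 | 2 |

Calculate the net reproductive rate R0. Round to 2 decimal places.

8.52

lx·mx by age: 0, 3.8, 1.92, 2, 0.8
R0 = Σ lx·mx = 8.52 → 8.52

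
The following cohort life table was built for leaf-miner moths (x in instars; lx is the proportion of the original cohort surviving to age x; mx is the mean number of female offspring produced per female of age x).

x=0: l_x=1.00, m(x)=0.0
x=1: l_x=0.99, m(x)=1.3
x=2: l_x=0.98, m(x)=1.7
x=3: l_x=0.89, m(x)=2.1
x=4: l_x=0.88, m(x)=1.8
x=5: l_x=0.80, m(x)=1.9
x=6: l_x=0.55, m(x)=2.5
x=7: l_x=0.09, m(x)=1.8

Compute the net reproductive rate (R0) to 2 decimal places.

9.46

lx·mx by age: 0, 1.287, 1.666, 1.869, 1.584, 1.52, 1.375, 0.162
R0 = Σ lx·mx = 9.463 → 9.46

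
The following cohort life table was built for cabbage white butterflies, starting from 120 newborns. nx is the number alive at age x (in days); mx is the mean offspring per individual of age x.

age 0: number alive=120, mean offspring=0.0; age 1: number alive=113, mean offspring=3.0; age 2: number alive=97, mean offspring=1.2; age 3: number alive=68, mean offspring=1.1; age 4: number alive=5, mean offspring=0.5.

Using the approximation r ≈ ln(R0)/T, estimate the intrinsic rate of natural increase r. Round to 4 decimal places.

lx = nx/n0 = nx/120: 1, 0.94167…, 0.80833…, 0.56667…, 0.04167…
R0 = Σ lx·mx = 0 + 2.825… + 0.97… + 0.62333… + 0.02083… = 4.439167…
Σ x·lx·mx = 6.718333…; T = 6.718333…/4.439167… = 1.51342…
r ≈ ln(R0)/T = ln(4.439167…)/1.51342… = 0.984832… → 0.9848

0.9848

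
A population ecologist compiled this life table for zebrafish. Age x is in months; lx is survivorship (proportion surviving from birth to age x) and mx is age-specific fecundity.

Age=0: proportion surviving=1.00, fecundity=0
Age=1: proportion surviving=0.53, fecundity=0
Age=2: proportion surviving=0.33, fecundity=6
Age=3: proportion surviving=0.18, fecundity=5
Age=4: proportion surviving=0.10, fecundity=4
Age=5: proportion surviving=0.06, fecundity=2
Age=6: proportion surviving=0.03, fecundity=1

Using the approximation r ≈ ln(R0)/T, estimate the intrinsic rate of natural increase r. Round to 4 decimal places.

0.4677

R0 = Σ lx·mx = 0 + 0 + 1.98 + 0.9 + 0.4 + 0.12 + 0.03 = 3.43
Σ x·lx·mx = 9.04; T = 9.04/3.43 = 2.63557…
r ≈ ln(R0)/T = ln(3.43)/2.63557… = 0.467664… → 0.4677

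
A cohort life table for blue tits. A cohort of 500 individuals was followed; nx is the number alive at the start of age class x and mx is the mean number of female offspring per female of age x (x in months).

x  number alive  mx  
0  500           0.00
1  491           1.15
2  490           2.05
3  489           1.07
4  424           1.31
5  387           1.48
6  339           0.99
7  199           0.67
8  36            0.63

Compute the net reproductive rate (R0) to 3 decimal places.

7.424

lx = nx/n0 = nx/500: 1, 0.982, 0.98, 0.978, 0.848, 0.774, 0.678, 0.398, 0.072
lx·mx by age: 0, 1.1293, 2.009, 1.04646, 1.11088, 1.14552, 0.67122, 0.26666, 0.04536
R0 = Σ lx·mx = 7.4244 → 7.424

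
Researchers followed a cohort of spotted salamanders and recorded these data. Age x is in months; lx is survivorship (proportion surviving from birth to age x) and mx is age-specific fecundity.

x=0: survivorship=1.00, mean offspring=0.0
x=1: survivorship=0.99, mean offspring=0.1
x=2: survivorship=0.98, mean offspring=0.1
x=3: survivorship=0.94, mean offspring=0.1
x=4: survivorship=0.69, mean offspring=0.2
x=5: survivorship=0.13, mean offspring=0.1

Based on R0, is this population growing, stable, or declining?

R0 = Σ lx·mx = 0 + 0.099 + 0.098 + 0.094 + 0.138 + 0.013 = 0.442
R0 < 1, so the population is declining.

declining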